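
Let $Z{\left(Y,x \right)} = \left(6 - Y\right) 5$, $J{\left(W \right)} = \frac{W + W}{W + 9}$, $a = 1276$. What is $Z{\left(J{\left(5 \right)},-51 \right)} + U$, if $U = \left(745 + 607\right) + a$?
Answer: $\frac{18581}{7} \approx 2654.4$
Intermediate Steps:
$J{\left(W \right)} = \frac{2 W}{9 + W}$
$U = 2628$ ($U = \left(745 + 607\right) + 1276 = 1352 + 1276 = 2628$)
$Z{\left(Y,x \right)} = 30 - 5 Y$
$Z{\left(J{\left(5 \right)},-51 \right)} + U = \left(30 - 5 \cdot 2 \cdot 5 \frac{1}{9 + 5}\right) + 2628 = \left(30 - 5 \cdot 2 \cdot 5 \cdot \frac{1}{14}\right) + 2628 = \left(30 - \frac{25}{7}\right) + 2628 = \frac{185}{7} + 2628 = \frac{18581}{7}$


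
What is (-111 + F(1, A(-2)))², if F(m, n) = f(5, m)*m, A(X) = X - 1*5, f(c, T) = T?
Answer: 12100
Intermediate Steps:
A(X) = -5 + X (A(X) = X - 5 = -5 + X)
F(m, n) = m² (F(m, n) = m*m = m²)
(-111 + F(1, A(-2)))² = (-111 + 1²)² = (-111 + 1)² = (-110)² = 12100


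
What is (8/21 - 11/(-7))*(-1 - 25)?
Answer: -1066/21 ≈ -50.762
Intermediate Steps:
(8/21 - 11/(-7))*(-1 - 25) = (8*(1/21) - 11*(-⅐))*(-26) = (8/21 + 11/7)*(-26) = (41/21)*(-26) = -1066/21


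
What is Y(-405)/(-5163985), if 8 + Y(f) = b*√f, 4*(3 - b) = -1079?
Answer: 8/5163985 - 9819*I*√5/20655940 ≈ 1.5492e-6 - 0.0010629*I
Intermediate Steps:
b = 1091/4 (b = 3 - ¼*(-1079) = 3 + 1079/4 = 1091/4 ≈ 272.75)
Y(f) = -8 + 1091*√f/4
Y(-405)/(-5163985) = (-8 + 1091*√(-405)/4)/(-5163985) = (-8 + 1091*(9*I*√5)/4)*(-1/5163985) = (-8 + 9819*I*√5/4)*(-1/5163985) = 8/5163985 - 9819*I*√5/20655940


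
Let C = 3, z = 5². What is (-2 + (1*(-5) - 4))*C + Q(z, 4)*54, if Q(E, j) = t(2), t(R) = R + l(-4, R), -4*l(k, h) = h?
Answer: 48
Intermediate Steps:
l(k, h) = -h/4
z = 25
t(R) = 3*R/4 (t(R) = R - R/4 = 3*R/4)
Q(E, j) = 3/2 (Q(E, j) = (¾)*2 = 3/2)
(-2 + (1*(-5) - 4))*C + Q(z, 4)*54 = (-2 + (1*(-5) - 4))*3 + (3/2)*54 = (-2 + (-5 - 4))*3 + 81 = (-2 - 9)*3 + 81 = -11*3 + 81 = -33 + 81 = 48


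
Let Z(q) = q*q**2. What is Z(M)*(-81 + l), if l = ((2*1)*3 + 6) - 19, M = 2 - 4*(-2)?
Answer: -88000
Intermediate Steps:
M = 10 (M = 2 + 8 = 10)
Z(q) = q**3
l = -7 (l = (2*3 + 6) - 19 = (6 + 6) - 19 = 12 - 19 = -7)
Z(M)*(-81 + l) = 10**3*(-81 - 7) = 1000*(-88) = -88000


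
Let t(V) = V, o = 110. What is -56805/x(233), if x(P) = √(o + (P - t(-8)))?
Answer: -18935*√39/39 ≈ -3032.0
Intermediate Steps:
x(P) = √(118 + P) (x(P) = √(110 + (P - 1*(-8))) = √(110 + (P + 8)) = √(110 + (8 + P)) = √(118 + P))
-56805/x(233) = -56805/√(118 + 233) = -56805*√39/117 = -18935*√39/39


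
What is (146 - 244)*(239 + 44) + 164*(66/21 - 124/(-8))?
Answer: -172736/7 ≈ -24677.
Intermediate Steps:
(146 - 244)*(239 + 44) + 164*(66/21 - 124/(-8)) = -98*283 + 164*(66*(1/21) - 124*(-⅛)) = -27734 + 164*(22/7 + 31/2) = -27734 + 164*(261/14) = -27734 + 21402/7 = -172736/7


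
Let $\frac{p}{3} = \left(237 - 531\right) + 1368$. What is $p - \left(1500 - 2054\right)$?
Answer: $3776$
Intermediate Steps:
$p = 3222$ ($p = 3 \left(\left(237 - 531\right) + 1368\right) = 3 \left(-294 + 1368\right) = 3 \cdot 1074 = 3222$)
$p - \left(1500 - 2054\right) = 3222 - \left(1500 - 2054\right) = 3222 - -554 = 3222 + 554 = 3776$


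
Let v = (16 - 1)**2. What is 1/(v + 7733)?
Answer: 1/7958 ≈ 0.00012566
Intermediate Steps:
v = 225 (v = 15**2 = 225)
1/(v + 7733) = 1/(225 + 7733) = 1/7958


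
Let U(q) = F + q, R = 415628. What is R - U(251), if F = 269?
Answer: 415108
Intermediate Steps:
U(q) = 269 + q
R - U(251) = 415628 - (269 + 251) = 415628 - 1*520 = 415628 - 520 = 415108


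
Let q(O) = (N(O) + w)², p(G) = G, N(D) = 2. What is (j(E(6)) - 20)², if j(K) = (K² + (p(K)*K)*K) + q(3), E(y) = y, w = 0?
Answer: 55696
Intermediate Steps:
q(O) = 4 (q(O) = (2 + 0)² = 2² = 4)
j(K) = 4 + K² + K³ (j(K) = (K² + (K*K)*K) + 4 = (K² + K²*K) + 4 = (K² + K³) + 4 = 4 + K² + K³)
(j(E(6)) - 20)² = ((4 + 6² + 6³) - 20)² = ((4 + 36 + 216) - 20)² = (256 - 20)² = 236² = 55696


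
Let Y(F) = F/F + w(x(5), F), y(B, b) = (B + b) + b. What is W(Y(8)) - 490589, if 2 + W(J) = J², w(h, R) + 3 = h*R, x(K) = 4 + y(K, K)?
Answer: -468091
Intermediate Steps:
y(B, b) = B + 2*b
x(K) = 4 + 3*K (x(K) = 4 + (K + 2*K) = 4 + 3*K)
w(h, R) = -3 + R*h (w(h, R) = -3 + h*R = -3 + R*h)
Y(F) = -2 + 19*F (Y(F) = F/F + (-3 + F*(4 + 3*5)) = 1 + (-3 + F*(4 + 15)) = 1 + (-3 + F*19) = 1 + (-3 + 19*F) = -2 + 19*F)
W(J) = -2 + J²
W(Y(8)) - 490589 = (-2 + (-2 + 19*8)²) - 490589 = (-2 + (-2 + 152)²) - 490589 = (-2 + 150²) - 490589 = (-2 + 22500) - 490589 = 22498 - 490589 = -468091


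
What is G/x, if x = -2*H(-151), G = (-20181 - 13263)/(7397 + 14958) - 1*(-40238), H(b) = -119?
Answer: 449743523/2660245 ≈ 169.06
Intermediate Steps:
G = 899487046/22355 (G = -33444/22355 + 40238 = 899487046/22355 ≈ 40237.)
x = 238 (x = -2*(-119) = 238)
G/x = (899487046/22355)/238 = (899487046/22355)*(1/238) = 449743523/2660245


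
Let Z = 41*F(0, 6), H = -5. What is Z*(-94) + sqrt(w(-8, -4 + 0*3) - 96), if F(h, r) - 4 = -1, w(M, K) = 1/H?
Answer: -11562 + I*sqrt(2405)/5 ≈ -11562.0 + 9.8082*I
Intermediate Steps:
w(M, K) = -1/5 (w(M, K) = 1/(-5) = -1/5)
F(h, r) = 3 (F(h, r) = 4 - 1 = 3)
Z = 123 (Z = 41*3 = 123)
Z*(-94) + sqrt(w(-8, -4 + 0*3) - 96) = 123*(-94) + sqrt(-1/5 - 96) = -11562 + sqrt(-481/5) = -11562 + I*sqrt(2405)/5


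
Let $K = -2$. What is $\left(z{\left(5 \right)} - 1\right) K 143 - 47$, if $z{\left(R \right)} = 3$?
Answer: $-619$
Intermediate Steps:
$\left(z{\left(5 \right)} - 1\right) K 143 - 47 = \left(3 - 1\right) \left(-2\right) 143 - 47 = 2 \left(-2\right) 143 - 47 = \left(-4\right) 143 - 47 = -572 - 47 = -619$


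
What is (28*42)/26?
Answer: 588/13 ≈ 45.231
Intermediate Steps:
(28*42)/26 = 1176*(1/26) = 588/13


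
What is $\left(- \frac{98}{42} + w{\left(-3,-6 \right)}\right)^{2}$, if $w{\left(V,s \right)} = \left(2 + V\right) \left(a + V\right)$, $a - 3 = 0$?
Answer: $\frac{49}{9} \approx 5.4444$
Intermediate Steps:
$a = 3$ ($a = 3 + 0 = 3$)
$w{\left(V,s \right)} = \left(2 + V\right) \left(3 + V\right)$
$\left(- \frac{98}{42} + w{\left(-3,-6 \right)}\right)^{2} = \left(- \frac{98}{42} + \left(6 + \left(-3\right)^{2} + 5 \left(-3\right)\right)\right)^{2} = \left(\left(-98\right) \frac{1}{42} + \left(6 + 9 - 15\right)\right)^{2} = \left(- \frac{7}{3} + 0\right)^{2} = \left(- \frac{7}{3}\right)^{2} = \frac{49}{9}$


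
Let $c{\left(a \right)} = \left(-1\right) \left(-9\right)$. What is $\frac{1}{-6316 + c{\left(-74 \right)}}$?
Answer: $- \frac{1}{6307} \approx -0.00015855$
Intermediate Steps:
$c{\left(a \right)} = 9$
$\frac{1}{-6316 + c{\left(-74 \right)}} = \frac{1}{-6316 + 9} = \frac{1}{-6307} = - \frac{1}{6307}$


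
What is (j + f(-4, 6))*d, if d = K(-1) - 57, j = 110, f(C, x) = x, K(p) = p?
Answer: -6728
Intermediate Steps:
d = -58 (d = -1 - 57 = -58)
(j + f(-4, 6))*d = (110 + 6)*(-58) = 116*(-58) = -6728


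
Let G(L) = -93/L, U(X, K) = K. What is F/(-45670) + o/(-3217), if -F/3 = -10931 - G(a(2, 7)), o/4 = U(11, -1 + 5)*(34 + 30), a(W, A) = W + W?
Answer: -608147101/587681560 ≈ -1.0348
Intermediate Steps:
a(W, A) = 2*W
o = 1024 (o = 4*((-1 + 5)*(34 + 30)) = 4*(4*64) = 4*256 = 1024)
F = 130893/4 (F = -3*(-10931 - (-93)/(2*2)) = -3*(-10931 - (-93)/4) = -3*(-10931 - 1*(-93/4)) = -3*(-10931 + 93/4) = -3*(-43631/4) = 130893/4 ≈ 32723.)
F/(-45670) + o/(-3217) = (130893/4)/(-45670) + 1024/(-3217) = (130893/4)*(-1/45670) + 1024*(-1/3217) = -130893/182680 - 1024/3217 = -608147101/587681560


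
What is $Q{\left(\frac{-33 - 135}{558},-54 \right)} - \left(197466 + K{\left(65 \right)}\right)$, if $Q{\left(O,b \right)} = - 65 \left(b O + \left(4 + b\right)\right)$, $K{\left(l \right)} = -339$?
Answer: $- \frac{6042947}{31} \approx -1.9493 \cdot 10^{5}$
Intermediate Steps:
$Q{\left(O,b \right)} = -260 - 65 b - 65 O b$ ($Q{\left(O,b \right)} = - 65 \left(O b + \left(4 + b\right)\right) = - 65 \left(4 + b + O b\right) = -260 - 65 b - 65 O b$)
$Q{\left(\frac{-33 - 135}{558},-54 \right)} - \left(197466 + K{\left(65 \right)}\right) = \left(-260 - -3510 - 65 \frac{-33 - 135}{558} \left(-54\right)\right) - 197127 = \left(-260 + 3510 - 65 \left(-33 - 135\right) \frac{1}{558} \left(-54\right)\right) + \left(-197466 + 339\right) = \left(-260 + 3510 - 65 \left(\left(-168\right) \frac{1}{558}\right) \left(-54\right)\right) - 197127 = \left(-260 + 3510 - \left(- \frac{1820}{93}\right) \left(-54\right)\right) - 197127 = \left(-260 + 3510 - \frac{32760}{31}\right) - 197127 = \frac{67990}{31} - 197127 = - \frac{6042947}{31}$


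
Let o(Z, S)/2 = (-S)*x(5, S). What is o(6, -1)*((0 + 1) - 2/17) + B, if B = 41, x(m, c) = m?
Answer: 847/17 ≈ 49.824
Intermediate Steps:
o(Z, S) = -10*S (o(Z, S) = 2*(-S*5) = 2*(-5*S) = -10*S)
o(6, -1)*((0 + 1) - 2/17) + B = (-10*(-1))*((0 + 1) - 2/17) + 41 = 10*(1 - 2*1/17) + 41 = 10*(1 - 2/17) + 41 = 10*(15/17) + 41 = 150/17 + 41 = 847/17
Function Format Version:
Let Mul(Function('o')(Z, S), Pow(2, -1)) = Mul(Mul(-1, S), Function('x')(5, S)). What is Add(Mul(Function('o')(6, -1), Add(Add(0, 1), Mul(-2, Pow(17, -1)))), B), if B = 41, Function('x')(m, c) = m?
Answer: Rational(847, 17) ≈ 49.824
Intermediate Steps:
Function('o')(Z, S) = Mul(-10, S) (Function('o')(Z, S) = Mul(2, Mul(Mul(-1, S), 5)) = Mul(2, Mul(-5, S)) = Mul(-10, S))
Add(Mul(Function('o')(6, -1), Add(Add(0, 1), Mul(-2, Pow(17, -1)))), B) = Add(Mul(Mul(-10, -1), Add(Add(0, 1), Mul(-2, Pow(17, -1)))), 41) = Add(Mul(10, Add(1, Mul(-2, Rational(1, 17)))), 41) = Add(Mul(10, Add(1, Rational(-2, 17))), 41) = Add(Mul(10, Rational(15, 17)), 41) = Add(Rational(150, 17), 41) = Rational(847, 17)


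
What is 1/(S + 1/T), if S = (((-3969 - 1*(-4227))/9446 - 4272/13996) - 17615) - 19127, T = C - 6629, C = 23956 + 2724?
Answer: -331358354627/12174860739271900 ≈ -2.7217e-5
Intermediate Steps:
C = 26680
T = 20051 (T = 26680 - 6629 = 20051)
S = -607194691327/16525777 (S = (((-3969 + 4227)*(1/9446) - 4272*1/13996) - 17615) - 19127 = ((258*(1/9446) - 1068/3499) - 17615) - 19127 = ((129/4723 - 1068/3499) - 17615) - 19127 = (-4592793/16525777 - 17615) - 19127 = -291106154648/16525777 - 19127 = -607194691327/16525777 ≈ -36742.)
1/(S + 1/T) = 1/(-607194691327/16525777 + 1/20051) = 1/(-12174860739271900/331358354627) = -331358354627/12174860739271900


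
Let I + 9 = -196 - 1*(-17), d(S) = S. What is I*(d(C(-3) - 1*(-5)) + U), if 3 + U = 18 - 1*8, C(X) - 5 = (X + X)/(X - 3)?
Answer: -3384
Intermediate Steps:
C(X) = 5 + 2*X/(-3 + X) (C(X) = 5 + (X + X)/(X - 3) = 5 + (2*X)/(-3 + X) = 5 + 2*X/(-3 + X))
U = 7 (U = -3 + (18 - 1*8) = -3 + (18 - 8) = -3 + 10 = 7)
I = -188 (I = -9 + (-196 - 1*(-17)) = -9 + (-196 + 17) = -9 - 179 = -188)
I*(d(C(-3) - 1*(-5)) + U) = -188*(((-15 + 7*(-3))/(-3 - 3) - 1*(-5)) + 7) = -188*(((-15 - 21)/(-6) + 5) + 7) = -188*((-⅙*(-36) + 5) + 7) = -188*((6 + 5) + 7) = -188*(11 + 7) = -188*18 = -3384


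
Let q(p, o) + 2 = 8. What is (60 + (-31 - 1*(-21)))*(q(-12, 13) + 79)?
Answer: 4250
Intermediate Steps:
q(p, o) = 6 (q(p, o) = -2 + 8 = 6)
(60 + (-31 - 1*(-21)))*(q(-12, 13) + 79) = (60 + (-31 - 1*(-21)))*(6 + 79) = (60 + (-31 + 21))*85 = (60 - 10)*85 = 50*85 = 4250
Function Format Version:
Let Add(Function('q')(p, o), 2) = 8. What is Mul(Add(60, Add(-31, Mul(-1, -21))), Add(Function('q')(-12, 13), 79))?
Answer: 4250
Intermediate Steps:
Function('q')(p, o) = 6 (Function('q')(p, o) = Add(-2, 8) = 6)
Mul(Add(60, Add(-31, Mul(-1, -21))), Add(Function('q')(-12, 13), 79)) = Mul(Add(60, Add(-31, Mul(-1, -21))), Add(6, 79)) = Mul(Add(60, Add(-31, 21)), 85) = Mul(Add(60, -10), 85) = Mul(50, 85) = 4250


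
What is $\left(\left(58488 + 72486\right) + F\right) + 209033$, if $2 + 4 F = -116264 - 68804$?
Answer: $\frac{587479}{2} \approx 2.9374 \cdot 10^{5}$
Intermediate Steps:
$F = - \frac{92535}{2}$ ($F = - \frac{1}{2} + \frac{-116264 - 68804}{4} = - \frac{1}{2} + \frac{1}{4} \left(-185068\right) = - \frac{1}{2} - 46267 = - \frac{92535}{2} \approx -46268.0$)
$\left(\left(58488 + 72486\right) + F\right) + 209033 = \left(\left(58488 + 72486\right) - \frac{92535}{2}\right) + 209033 = \left(130974 - \frac{92535}{2}\right) + 209033 = \frac{169413}{2} + 209033 = \frac{587479}{2}$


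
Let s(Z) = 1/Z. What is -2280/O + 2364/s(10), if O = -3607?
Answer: 85271760/3607 ≈ 23641.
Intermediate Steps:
-2280/O + 2364/s(10) = -2280/(-3607) + 2364/(1/10) = -2280*(-1/3607) + 2364/(⅒) = 2280/3607 + 2364*10 = 2280/3607 + 23640 = 85271760/3607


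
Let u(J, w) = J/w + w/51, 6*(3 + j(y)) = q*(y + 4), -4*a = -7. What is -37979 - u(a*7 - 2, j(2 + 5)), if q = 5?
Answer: -215009213/5661 ≈ -37981.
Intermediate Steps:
a = 7/4 (a = -¼*(-7) = 7/4 ≈ 1.7500)
j(y) = ⅓ + 5*y/6 (j(y) = -3 + (5*(y + 4))/6 = -3 + (5*(4 + y))/6 = -3 + (20 + 5*y)/6 = -3 + (10/3 + 5*y/6) = ⅓ + 5*y/6)
u(J, w) = w/51 + J/w (u(J, w) = J/w + w*(1/51) = J/w + w/51 = w/51 + J/w)
-37979 - u(a*7 - 2, j(2 + 5)) = -37979 - ((⅓ + 5*(2 + 5)/6)/51 + ((7/4)*7 - 2)/(⅓ + 5*(2 + 5)/6)) = -37979 - ((⅓ + (⅚)*7)/51 + (49/4 - 2)/(⅓ + (⅚)*7)) = -37979 - ((⅓ + 35/6)/51 + 41/(4*(⅓ + 35/6))) = -37979 - ((1/51)*(37/6) + 41/(4*(37/6))) = -37979 - (37/306 + (41/4)*(6/37)) = -37979 - (37/306 + 123/74) = -37979 - 1*10094/5661 = -37979 - 10094/5661 = -215009213/5661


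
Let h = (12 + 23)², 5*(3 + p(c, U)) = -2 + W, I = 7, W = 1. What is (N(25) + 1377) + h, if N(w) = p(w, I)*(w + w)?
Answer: 2442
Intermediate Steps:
p(c, U) = -16/5 (p(c, U) = -3 + (-2 + 1)/5 = -3 + (⅕)*(-1) = -3 - ⅕ = -16/5)
N(w) = -32*w/5 (N(w) = -16*(w + w)/5 = -32*w/5)
h = 1225 (h = 35² = 1225)
(N(25) + 1377) + h = (-32/5*25 + 1377) + 1225 = (-160 + 1377) + 1225 = 1217 + 1225 = 2442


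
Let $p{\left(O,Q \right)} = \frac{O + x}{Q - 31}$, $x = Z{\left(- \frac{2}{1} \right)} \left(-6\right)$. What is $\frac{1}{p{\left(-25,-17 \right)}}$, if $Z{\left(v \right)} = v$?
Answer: $\frac{48}{13} \approx 3.6923$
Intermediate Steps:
$x = 12$ ($x = - \frac{2}{1} \left(-6\right) = \left(-2\right) 1 \left(-6\right) = \left(-2\right) \left(-6\right) = 12$)
$p{\left(O,Q \right)} = \frac{12 + O}{-31 + Q}$ ($p{\left(O,Q \right)} = \frac{O + 12}{Q - 31} = \frac{12 + O}{-31 + Q}$)
$\frac{1}{p{\left(-25,-17 \right)}} = \frac{1}{\frac{1}{-31 - 17} \left(12 - 25\right)} = \frac{1}{\frac{1}{-48} \left(-13\right)} = \frac{1}{\left(- \frac{1}{48}\right) \left(-13\right)} = \frac{1}{\frac{13}{48}} = \frac{48}{13}$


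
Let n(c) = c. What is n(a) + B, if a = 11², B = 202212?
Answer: 202333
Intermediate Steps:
a = 121
n(a) + B = 121 + 202212 = 202333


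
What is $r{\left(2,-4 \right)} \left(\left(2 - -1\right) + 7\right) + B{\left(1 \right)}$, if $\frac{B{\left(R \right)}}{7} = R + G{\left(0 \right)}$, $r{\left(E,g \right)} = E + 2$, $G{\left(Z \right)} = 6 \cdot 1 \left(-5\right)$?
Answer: $-163$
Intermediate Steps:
$G{\left(Z \right)} = -30$ ($G{\left(Z \right)} = 6 \left(-5\right) = -30$)
$r{\left(E,g \right)} = 2 + E$
$B{\left(R \right)} = -210 + 7 R$ ($B{\left(R \right)} = 7 \left(R - 30\right) = 7 \left(-30 + R\right) = -210 + 7 R$)
$r{\left(2,-4 \right)} \left(\left(2 - -1\right) + 7\right) + B{\left(1 \right)} = \left(2 + 2\right) \left(\left(2 - -1\right) + 7\right) + \left(-210 + 7 \cdot 1\right) = 4 \left(\left(2 + 1\right) + 7\right) + \left(-210 + 7\right) = 4 \left(3 + 7\right) - 203 = 4 \cdot 10 - 203 = 40 - 203 = -163$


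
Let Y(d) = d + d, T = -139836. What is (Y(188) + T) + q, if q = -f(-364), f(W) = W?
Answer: -139096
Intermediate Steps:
Y(d) = 2*d
q = 364 (q = -1*(-364) = 364)
(Y(188) + T) + q = (2*188 - 139836) + 364 = (376 - 139836) + 364 = -139460 + 364 = -139096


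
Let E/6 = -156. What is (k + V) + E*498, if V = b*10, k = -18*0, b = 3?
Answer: -466098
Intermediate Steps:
E = -936 (E = 6*(-156) = -936)
k = 0
V = 30 (V = 3*10 = 30)
(k + V) + E*498 = (0 + 30) - 936*498 = 30 - 466128 = -466098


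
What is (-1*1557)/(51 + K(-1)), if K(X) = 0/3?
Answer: -519/17 ≈ -30.529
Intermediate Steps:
K(X) = 0 (K(X) = 0*(⅓) = 0)
(-1*1557)/(51 + K(-1)) = (-1*1557)/(51 + 0) = -1557/51 = (1/51)*(-1557) = -519/17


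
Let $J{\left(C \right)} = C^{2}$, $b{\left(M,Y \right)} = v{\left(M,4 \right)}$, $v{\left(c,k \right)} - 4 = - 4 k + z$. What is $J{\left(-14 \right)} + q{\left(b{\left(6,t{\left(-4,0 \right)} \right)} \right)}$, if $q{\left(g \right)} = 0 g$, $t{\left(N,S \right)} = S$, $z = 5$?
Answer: $196$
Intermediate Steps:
$v{\left(c,k \right)} = 9 - 4 k$ ($v{\left(c,k \right)} = 4 - \left(-5 + 4 k\right) = 9 - 4 k$)
$b{\left(M,Y \right)} = -7$ ($b{\left(M,Y \right)} = 9 - 16 = -7$)
$q{\left(g \right)} = 0$
$J{\left(-14 \right)} + q{\left(b{\left(6,t{\left(-4,0 \right)} \right)} \right)} = \left(-14\right)^{2} + 0 = 196 + 0 = 196$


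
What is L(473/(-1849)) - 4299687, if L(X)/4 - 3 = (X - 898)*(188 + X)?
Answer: -9197377575/1849 ≈ -4.9742e+6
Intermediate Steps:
L(X) = 12 + 4*(-898 + X)*(188 + X) (L(X) = 12 + 4*((X - 898)*(188 + X)) = 12 + 4*((-898 + X)*(188 + X)) = 12 + 4*(-898 + X)*(188 + X))
L(473/(-1849)) - 4299687 = (-675284 - 1343320/(-1849) + 4*(473/(-1849))²) - 4299687 = (-675284 - 1343320*(-1)/1849 + 4*(473*(-1/1849))²) - 4299687 = (-675284 - 2840*(-11/43) + 4*(-11/43)²) - 4299687 = (-675284 + 31240/43 + 4*(121/1849)) - 4299687 = (-675284 + 31240/43 + 484/1849) - 4299687 = -1247256312/1849 - 4299687 = -9197377575/1849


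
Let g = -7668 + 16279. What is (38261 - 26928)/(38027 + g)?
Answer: 11333/46638 ≈ 0.24300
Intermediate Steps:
g = 8611
(38261 - 26928)/(38027 + g) = (38261 - 26928)/(38027 + 8611) = 11333/46638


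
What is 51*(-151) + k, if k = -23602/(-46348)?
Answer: -178451173/23174 ≈ -7700.5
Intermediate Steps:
k = 11801/23174 (k = -23602*(-1/46348) = 11801/23174 ≈ 0.50923)
51*(-151) + k = 51*(-151) + 11801/23174 = -7701 + 11801/23174 = -178451173/23174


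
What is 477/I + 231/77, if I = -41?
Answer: -354/41 ≈ -8.6341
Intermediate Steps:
477/I + 231/77 = 477/(-41) + 231/77 = 477*(-1/41) + 231*(1/77) = -477/41 + 3 = -354/41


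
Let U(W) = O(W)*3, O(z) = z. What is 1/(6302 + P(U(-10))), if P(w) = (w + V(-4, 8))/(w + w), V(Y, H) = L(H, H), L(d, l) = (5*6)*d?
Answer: 2/12597 ≈ 0.00015877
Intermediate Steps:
U(W) = 3*W (U(W) = W*3 = 3*W)
L(d, l) = 30*d
V(Y, H) = 30*H
P(w) = (240 + w)/(2*w) (P(w) = (w + 30*8)/(w + w) = (w + 240)/((2*w)) = (240 + w)*(1/(2*w)) = (240 + w)/(2*w))
1/(6302 + P(U(-10))) = 1/(6302 + (240 + 3*(-10))/(2*((3*(-10))))) = 1/(6302 + (½)*(240 - 30)/(-30)) = 1/(6302 + (½)*(-1/30)*210) = 1/(6302 - 7/2) = 1/(12597/2) = 2/12597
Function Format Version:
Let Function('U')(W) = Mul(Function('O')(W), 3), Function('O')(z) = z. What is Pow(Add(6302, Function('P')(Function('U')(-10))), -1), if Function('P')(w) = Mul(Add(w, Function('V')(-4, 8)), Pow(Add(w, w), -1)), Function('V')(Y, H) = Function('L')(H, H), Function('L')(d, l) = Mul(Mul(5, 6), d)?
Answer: Rational(2, 12597) ≈ 0.00015877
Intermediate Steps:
Function('U')(W) = Mul(3, W) (Function('U')(W) = Mul(W, 3) = Mul(3, W))
Function('L')(d, l) = Mul(30, d)
Function('V')(Y, H) = Mul(30, H)
Function('P')(w) = Mul(Rational(1, 2), Pow(w, -1), Add(240, w)) (Function('P')(w) = Mul(Add(w, Mul(30, 8)), Pow(Add(w, w), -1)) = Mul(Add(w, 240), Pow(Mul(2, w), -1)) = Mul(Add(240, w), Mul(Rational(1, 2), Pow(w, -1))) = Mul(Rational(1, 2), Pow(w, -1), Add(240, w)))
Pow(Add(6302, Function('P')(Function('U')(-10))), -1) = Pow(Add(6302, Mul(Rational(1, 2), Pow(Mul(3, -10), -1), Add(240, Mul(3, -10)))), -1) = Pow(Add(6302, Mul(Rational(1, 2), Pow(-30, -1), Add(240, -30))), -1) = Pow(Add(6302, Mul(Rational(1, 2), Rational(-1, 30), 210)), -1) = Pow(Add(6302, Rational(-7, 2)), -1) = Pow(Rational(12597, 2), -1) = Rational(2, 12597)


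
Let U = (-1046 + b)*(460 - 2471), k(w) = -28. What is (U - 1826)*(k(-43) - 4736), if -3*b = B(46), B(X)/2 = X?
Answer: -10306202576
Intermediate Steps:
B(X) = 2*X
b = -92/3 (b = -2*46/3 = -⅓*92 = -92/3 ≈ -30.667)
U = 6495530/3 (U = (-1046 - 92/3)*(460 - 2471) = -3230/3*(-2011) = 6495530/3 ≈ 2.1652e+6)
(U - 1826)*(k(-43) - 4736) = (6495530/3 - 1826)*(-28 - 4736) = (6490052/3)*(-4764) = -10306202576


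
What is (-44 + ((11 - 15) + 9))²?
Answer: 1521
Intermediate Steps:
(-44 + ((11 - 15) + 9))² = (-44 + (-4 + 9))² = (-44 + 5)² = (-39)² = 1521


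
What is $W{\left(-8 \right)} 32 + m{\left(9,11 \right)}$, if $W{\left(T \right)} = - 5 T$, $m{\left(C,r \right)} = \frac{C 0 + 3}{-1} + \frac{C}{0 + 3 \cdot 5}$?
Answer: $\frac{6388}{5} \approx 1277.6$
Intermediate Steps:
$m{\left(C,r \right)} = -3 + \frac{C}{15}$ ($m{\left(C,r \right)} = \left(0 + 3\right) \left(-1\right) + \frac{C}{0 + 15} = 3 \left(-1\right) + \frac{C}{15} = -3 + C \frac{1}{15} = -3 + \frac{C}{15}$)
$W{\left(-8 \right)} 32 + m{\left(9,11 \right)} = \left(-5\right) \left(-8\right) 32 + \left(-3 + \frac{1}{15} \cdot 9\right) = 40 \cdot 32 + \left(-3 + \frac{3}{5}\right) = 1280 - \frac{12}{5} = \frac{6388}{5}$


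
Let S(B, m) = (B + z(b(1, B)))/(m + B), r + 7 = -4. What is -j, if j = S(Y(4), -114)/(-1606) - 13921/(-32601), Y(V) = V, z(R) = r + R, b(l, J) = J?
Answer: -2459186057/5759292660 ≈ -0.42699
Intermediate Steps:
r = -11 (r = -7 - 4 = -11)
z(R) = -11 + R
S(B, m) = (-11 + 2*B)/(B + m) (S(B, m) = (B + (-11 + B))/(m + B) = (-11 + 2*B)/(B + m))
j = 2459186057/5759292660 (j = ((-11 + 2*4)/(4 - 114))/(-1606) - 13921/(-32601) = ((-11 + 8)/(-110))*(-1/1606) - 13921*(-1/32601) = -1/110*(-3)*(-1/1606) + 13921/32601 = (3/110)*(-1/1606) + 13921/32601 = -3/176660 + 13921/32601 = 2459186057/5759292660 ≈ 0.42699)
-j = -1*2459186057/5759292660 = -2459186057/5759292660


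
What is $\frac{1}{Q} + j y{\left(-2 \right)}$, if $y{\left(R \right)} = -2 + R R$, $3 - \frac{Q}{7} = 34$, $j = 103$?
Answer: $\frac{44701}{217} \approx 206.0$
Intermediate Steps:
$Q = -217$ ($Q = 21 - 238 = -217$)
$y{\left(R \right)} = -2 + R^{2}$
$\frac{1}{Q} + j y{\left(-2 \right)} = \frac{1}{-217} + 103 \left(-2 + \left(-2\right)^{2}\right) = - \frac{1}{217} + 103 \left(-2 + 4\right) = - \frac{1}{217} + 103 \cdot 2 = - \frac{1}{217} + 206 = \frac{44701}{217}$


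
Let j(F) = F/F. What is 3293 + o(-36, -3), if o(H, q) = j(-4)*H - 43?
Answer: 3214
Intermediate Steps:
j(F) = 1
o(H, q) = -43 + H (o(H, q) = 1*H - 43 = H - 43 = -43 + H)
3293 + o(-36, -3) = 3293 + (-43 - 36) = 3293 - 79 = 3214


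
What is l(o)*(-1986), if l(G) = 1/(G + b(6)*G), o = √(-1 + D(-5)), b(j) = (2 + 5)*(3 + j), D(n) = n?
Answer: 331*I*√6/64 ≈ 12.668*I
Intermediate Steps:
b(j) = 21 + 7*j (b(j) = 7*(3 + j) = 21 + 7*j)
o = I*√6 (o = √(-1 - 5) = √(-6) = I*√6 ≈ 2.4495*I)
l(G) = 1/(64*G) (l(G) = 1/(G + (21 + 7*6)*G) = 1/(G + (21 + 42)*G) = 1/(G + 63*G) = 1/(64*G))
l(o)*(-1986) = (1/(64*((I*√6))))*(-1986) = ((-I*√6/6)/64)*(-1986) = -I*√6/384*(-1986) = 331*I*√6/64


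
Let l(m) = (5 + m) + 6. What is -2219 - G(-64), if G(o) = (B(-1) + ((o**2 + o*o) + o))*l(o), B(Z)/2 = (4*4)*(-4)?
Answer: 421781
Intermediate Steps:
B(Z) = -128 (B(Z) = 2*((4*4)*(-4)) = 2*(16*(-4)) = 2*(-64) = -128)
l(m) = 11 + m
G(o) = (11 + o)*(-128 + o + 2*o**2) (G(o) = (-128 + ((o**2 + o*o) + o))*(11 + o) = (-128 + ((o**2 + o**2) + o))*(11 + o) = (-128 + (2*o**2 + o))*(11 + o) = (-128 + (o + 2*o**2))*(11 + o) = (-128 + o + 2*o**2)*(11 + o) = (11 + o)*(-128 + o + 2*o**2))
-2219 - G(-64) = -2219 - (11 - 64)*(-128 - 64 + 2*(-64)**2) = -2219 - (-53)*(-128 - 64 + 2*4096) = -2219 - (-53)*(-128 - 64 + 8192) = -2219 - (-53)*8000 = -2219 - 1*(-424000) = -2219 + 424000 = 421781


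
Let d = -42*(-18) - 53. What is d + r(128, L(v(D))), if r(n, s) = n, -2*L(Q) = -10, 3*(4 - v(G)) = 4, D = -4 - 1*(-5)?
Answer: 831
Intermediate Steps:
D = 1 (D = -4 + 5 = 1)
v(G) = 8/3 (v(G) = 4 - 1/3*4 = 4 - 4/3 = 8/3)
L(Q) = 5 (L(Q) = -1/2*(-10) = 5)
d = 703 (d = 756 - 53 = 703)
d + r(128, L(v(D))) = 703 + 128 = 831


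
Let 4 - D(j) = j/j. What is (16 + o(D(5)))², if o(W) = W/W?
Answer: 289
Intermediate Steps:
D(j) = 3 (D(j) = 4 - j/j = 4 - 1*1 = 4 - 1 = 3)
o(W) = 1
(16 + o(D(5)))² = (16 + 1)² = 17² = 289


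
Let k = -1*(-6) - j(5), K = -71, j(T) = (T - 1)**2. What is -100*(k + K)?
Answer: 8100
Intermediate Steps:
j(T) = (-1 + T)**2
k = -10 (k = -1*(-6) - (-1 + 5)**2 = 6 - 1*4**2 = 6 - 1*16 = 6 - 16 = -10)
-100*(k + K) = -100*(-10 - 71) = -100*(-81) = 8100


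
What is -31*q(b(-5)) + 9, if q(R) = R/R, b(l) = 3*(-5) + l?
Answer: -22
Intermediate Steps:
b(l) = -15 + l
q(R) = 1
-31*q(b(-5)) + 9 = -31*1 + 9 = -31 + 9 = -22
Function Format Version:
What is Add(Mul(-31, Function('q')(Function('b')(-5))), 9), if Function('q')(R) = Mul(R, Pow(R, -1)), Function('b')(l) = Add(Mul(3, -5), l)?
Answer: -22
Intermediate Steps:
Function('b')(l) = Add(-15, l)
Function('q')(R) = 1
Add(Mul(-31, Function('q')(Function('b')(-5))), 9) = Add(Mul(-31, 1), 9) = Add(-31, 9) = -22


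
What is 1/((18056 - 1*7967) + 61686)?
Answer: 1/71775 ≈ 1.3932e-5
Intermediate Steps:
1/((18056 - 1*7967) + 61686) = 1/((18056 - 7967) + 61686) = 1/(10089 + 61686) = 1/71775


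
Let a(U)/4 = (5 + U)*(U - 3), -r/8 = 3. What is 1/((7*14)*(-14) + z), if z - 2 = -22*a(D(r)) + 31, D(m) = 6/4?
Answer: -1/481 ≈ -0.0020790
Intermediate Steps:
r = -24 (r = -8*3 = -24)
D(m) = 3/2 (D(m) = 6*(¼) = 3/2)
a(U) = 4*(-3 + U)*(5 + U) (a(U) = 4*((5 + U)*(U - 3)) = 4*((5 + U)*(-3 + U)) = 4*((-3 + U)*(5 + U)) = 4*(-3 + U)*(5 + U))
z = 891 (z = 2 + (-22*(-60 + 4*(3/2)² + 8*(3/2)) + 31) = 2 + (-22*(-60 + 4*(9/4) + 12) + 31) = 2 + (-22*(-60 + 9 + 12) + 31) = 2 + (-22*(-39) + 31) = 2 + (858 + 31) = 2 + 889 = 891)
1/((7*14)*(-14) + z) = 1/((7*14)*(-14) + 891) = 1/(98*(-14) + 891) = 1/(-1372 + 891) = 1/(-481) = -1/481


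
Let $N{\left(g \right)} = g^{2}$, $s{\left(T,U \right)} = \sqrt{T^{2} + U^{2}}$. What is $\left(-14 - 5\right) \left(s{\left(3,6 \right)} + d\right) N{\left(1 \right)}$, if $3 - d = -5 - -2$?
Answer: $-114 - 57 \sqrt{5} \approx -241.46$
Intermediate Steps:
$d = 6$ ($d = 3 - \left(-5 - -2\right) = 3 - \left(-5 + 2\right) = 3 - -3 = 3 + 3 = 6$)
$\left(-14 - 5\right) \left(s{\left(3,6 \right)} + d\right) N{\left(1 \right)} = \left(-14 - 5\right) \left(\sqrt{3^{2} + 6^{2}} + 6\right) 1^{2} = - 19 \left(\sqrt{9 + 36} + 6\right) 1 = - 19 \left(\sqrt{45} + 6\right) 1 = - 19 \left(3 \sqrt{5} + 6\right) 1 = - 19 \left(6 + 3 \sqrt{5}\right) 1 = - 19 \left(6 + 3 \sqrt{5}\right) = -114 - 57 \sqrt{5}$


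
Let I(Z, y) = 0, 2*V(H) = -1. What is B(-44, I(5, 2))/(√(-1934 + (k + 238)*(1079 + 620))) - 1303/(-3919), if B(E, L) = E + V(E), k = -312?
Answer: 1303/3919 + 89*I*√31915/127660 ≈ 0.33248 + 0.12455*I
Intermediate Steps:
V(H) = -½ (V(H) = (½)*(-1) = -½)
B(E, L) = -½ + E (B(E, L) = E - ½ = -½ + E)
B(-44, I(5, 2))/(√(-1934 + (k + 238)*(1079 + 620))) - 1303/(-3919) = (-½ - 44)/(√(-1934 + (-312 + 238)*(1079 + 620))) - 1303/(-3919) = -89/(2*√(-1934 - 74*1699)) - 1303*(-1/3919) = -89/(2*√(-1934 - 125726)) + 1303/3919 = -89*(-I*√31915/63830)/2 + 1303/3919 = -(-89)*I*√31915/127660 + 1303/3919 = 89*I*√31915/127660 + 1303/3919 = 1303/3919 + 89*I*√31915/127660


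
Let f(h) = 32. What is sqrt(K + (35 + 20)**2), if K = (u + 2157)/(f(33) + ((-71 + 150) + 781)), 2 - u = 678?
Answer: sqrt(602051163)/446 ≈ 55.015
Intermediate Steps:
u = -676 (u = 2 - 1*678 = 2 - 678 = -676)
K = 1481/892 (K = (-676 + 2157)/(32 + ((-71 + 150) + 781)) = 1481/(32 + (79 + 781)) = 1481/(32 + 860) = 1481/892 ≈ 1.6603)
sqrt(K + (35 + 20)**2) = sqrt(1481/892 + (35 + 20)**2) = sqrt(1481/892 + 55**2) = sqrt(1481/892 + 3025) = sqrt(2699781/892) = sqrt(602051163)/446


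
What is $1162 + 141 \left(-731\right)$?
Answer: $-101909$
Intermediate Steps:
$1162 + 141 \left(-731\right) = 1162 - 103071 = -101909$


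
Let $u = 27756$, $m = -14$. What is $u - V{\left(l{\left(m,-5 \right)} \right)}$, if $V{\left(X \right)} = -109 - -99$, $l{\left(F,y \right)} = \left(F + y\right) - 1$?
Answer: $27766$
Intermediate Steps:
$l{\left(F,y \right)} = -1 + F + y$
$V{\left(X \right)} = -10$ ($V{\left(X \right)} = -109 + 99 = -10$)
$u - V{\left(l{\left(m,-5 \right)} \right)} = 27756 - -10 = 27756 + 10 = 27766$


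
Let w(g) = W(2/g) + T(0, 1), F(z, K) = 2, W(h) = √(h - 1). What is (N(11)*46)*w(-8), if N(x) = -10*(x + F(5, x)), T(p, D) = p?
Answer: -2990*I*√5 ≈ -6685.8*I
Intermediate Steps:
W(h) = √(-1 + h)
N(x) = -20 - 10*x (N(x) = -10*(x + 2) = -10*(2 + x) = -20 - 10*x)
w(g) = √(-1 + 2/g) (w(g) = √(-1 + 2/g) + 0 = √(-1 + 2/g))
(N(11)*46)*w(-8) = ((-20 - 10*11)*46)*√((2 - 1*(-8))/(-8)) = ((-20 - 110)*46)*√(-(2 + 8)/8) = (-130*46)*√(-⅛*10) = -2990*I*√5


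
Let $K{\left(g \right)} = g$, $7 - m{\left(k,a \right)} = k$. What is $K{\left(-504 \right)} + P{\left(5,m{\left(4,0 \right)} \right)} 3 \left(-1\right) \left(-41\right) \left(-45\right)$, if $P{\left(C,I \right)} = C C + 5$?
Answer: $-166554$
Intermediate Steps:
$m{\left(k,a \right)} = 7 - k$
$P{\left(C,I \right)} = 5 + C^{2}$ ($P{\left(C,I \right)} = C^{2} + 5 = 5 + C^{2}$)
$K{\left(-504 \right)} + P{\left(5,m{\left(4,0 \right)} \right)} 3 \left(-1\right) \left(-41\right) \left(-45\right) = -504 + \left(5 + 5^{2}\right) 3 \left(-1\right) \left(-41\right) \left(-45\right) = -504 + \left(5 + 25\right) 3 \left(-1\right) \left(-41\right) \left(-45\right) = -504 + 30 \cdot 3 \left(-1\right) \left(-41\right) \left(-45\right) = -504 + 90 \left(-1\right) \left(-41\right) \left(-45\right) = -504 + \left(-90\right) \left(-41\right) \left(-45\right) = -504 + 3690 \left(-45\right) = -504 - 166050 = -166554$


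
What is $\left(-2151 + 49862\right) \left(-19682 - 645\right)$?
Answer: $-969821497$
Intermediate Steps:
$\left(-2151 + 49862\right) \left(-19682 - 645\right) = 47711 \left(-20327\right) = -969821497$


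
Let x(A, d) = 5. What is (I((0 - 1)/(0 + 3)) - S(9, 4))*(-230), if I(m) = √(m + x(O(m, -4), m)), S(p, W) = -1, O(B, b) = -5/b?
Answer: -230 - 230*√42/3 ≈ -726.86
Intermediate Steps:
I(m) = √(5 + m) (I(m) = √(m + 5) = √(5 + m))
(I((0 - 1)/(0 + 3)) - S(9, 4))*(-230) = (√(5 + (0 - 1)/(0 + 3)) - 1*(-1))*(-230) = (√(5 - 1/3) + 1)*(-230) = (√(5 - 1*⅓) + 1)*(-230) = (√(5 - ⅓) + 1)*(-230) = (√(14/3) + 1)*(-230) = (√42/3 + 1)*(-230) = (1 + √42/3)*(-230) = -230 - 230*√42/3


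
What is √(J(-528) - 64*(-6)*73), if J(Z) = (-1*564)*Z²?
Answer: 8*I*√2456346 ≈ 12538.0*I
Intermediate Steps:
J(Z) = -564*Z²
√(J(-528) - 64*(-6)*73) = √(-564*(-528)² - 64*(-6)*73) = √(-564*278784 + 384*73) = √(-157234176 + 28032) = √(-157206144) = 8*I*√2456346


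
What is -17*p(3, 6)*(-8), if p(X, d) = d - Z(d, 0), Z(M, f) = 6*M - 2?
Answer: -3808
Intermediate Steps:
Z(M, f) = -2 + 6*M
p(X, d) = 2 - 5*d (p(X, d) = d - (-2 + 6*d) = d + (2 - 6*d) = 2 - 5*d)
-17*p(3, 6)*(-8) = -17*(2 - 5*6)*(-8) = -17*(2 - 30)*(-8) = -17*(-28)*(-8) = 476*(-8) = -3808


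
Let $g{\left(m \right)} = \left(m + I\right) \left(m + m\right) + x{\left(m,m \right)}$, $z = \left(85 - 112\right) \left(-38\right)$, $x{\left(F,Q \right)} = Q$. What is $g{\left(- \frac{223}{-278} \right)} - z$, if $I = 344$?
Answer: $- \frac{9120015}{19321} \approx -472.03$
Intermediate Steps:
$z = 1026$ ($z = \left(-27\right) \left(-38\right) = 1026$)
$g{\left(m \right)} = m + 2 m \left(344 + m\right)$ ($g{\left(m \right)} = \left(m + 344\right) \left(m + m\right) + m = \left(344 + m\right) 2 m + m = 2 m \left(344 + m\right) + m = m + 2 m \left(344 + m\right)$)
$g{\left(- \frac{223}{-278} \right)} - z = - \frac{223}{-278} \left(689 + 2 \left(- \frac{223}{-278}\right)\right) - 1026 = \left(-223\right) \left(- \frac{1}{278}\right) \left(689 + 2 \left(\left(-223\right) \left(- \frac{1}{278}\right)\right)\right) - 1026 = \frac{223 \left(689 + 2 \cdot \frac{223}{278}\right)}{278} - 1026 = \frac{223 \left(689 + \frac{223}{139}\right)}{278} - 1026 = \frac{223}{278} \cdot \frac{95994}{139} - 1026 = \frac{10703331}{19321} - 1026 = - \frac{9120015}{19321}$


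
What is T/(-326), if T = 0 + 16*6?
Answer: -48/163 ≈ -0.29448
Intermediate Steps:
T = 96 (T = 0 + 96 = 96)
T/(-326) = 96/(-326) = 96*(-1/326) = -48/163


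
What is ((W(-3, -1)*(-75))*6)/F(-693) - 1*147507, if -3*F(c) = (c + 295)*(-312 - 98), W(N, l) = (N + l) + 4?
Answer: -147507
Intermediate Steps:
W(N, l) = 4 + N + l
F(c) = 120950/3 + 410*c/3 (F(c) = -(c + 295)*(-312 - 98)/3 = -(295 + c)*(-410)/3 = -(-120950 - 410*c)/3 = 120950/3 + 410*c/3)
((W(-3, -1)*(-75))*6)/F(-693) - 1*147507 = (((4 - 3 - 1)*(-75))*6)/(120950/3 + (410/3)*(-693)) - 1*147507 = ((0*(-75))*6)/(120950/3 - 94710) - 147507 = (0*6)/(-163180/3) - 147507 = 0*(-3/163180) - 147507 = 0 - 147507 = -147507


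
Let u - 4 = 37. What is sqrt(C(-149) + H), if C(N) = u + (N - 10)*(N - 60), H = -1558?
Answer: sqrt(31714) ≈ 178.08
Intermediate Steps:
u = 41 (u = 4 + 37 = 41)
C(N) = 41 + (-60 + N)*(-10 + N) (C(N) = 41 + (N - 10)*(N - 60) = 41 + (-10 + N)*(-60 + N) = 41 + (-60 + N)*(-10 + N))
sqrt(C(-149) + H) = sqrt((641 + (-149)**2 - 70*(-149)) - 1558) = sqrt((641 + 22201 + 10430) - 1558) = sqrt(33272 - 1558) = sqrt(31714)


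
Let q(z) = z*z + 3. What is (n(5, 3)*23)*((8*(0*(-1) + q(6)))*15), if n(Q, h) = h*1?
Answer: 322920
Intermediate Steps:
q(z) = 3 + z² (q(z) = z² + 3 = 3 + z²)
n(Q, h) = h
(n(5, 3)*23)*((8*(0*(-1) + q(6)))*15) = (3*23)*((8*(0*(-1) + (3 + 6²)))*15) = 69*((8*(0 + (3 + 36)))*15) = 69*((8*(0 + 39))*15) = 69*((8*39)*15) = 69*(312*15) = 69*4680 = 322920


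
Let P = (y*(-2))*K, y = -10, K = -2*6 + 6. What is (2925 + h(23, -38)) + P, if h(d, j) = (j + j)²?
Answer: 8581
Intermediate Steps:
K = -6 (K = -12 + 6 = -6)
h(d, j) = 4*j² (h(d, j) = (2*j)² = 4*j²)
P = -120 (P = -10*(-2)*(-6) = 20*(-6) = -120)
(2925 + h(23, -38)) + P = (2925 + 4*(-38)²) - 120 = (2925 + 4*1444) - 120 = (2925 + 5776) - 120 = 8701 - 120 = 8581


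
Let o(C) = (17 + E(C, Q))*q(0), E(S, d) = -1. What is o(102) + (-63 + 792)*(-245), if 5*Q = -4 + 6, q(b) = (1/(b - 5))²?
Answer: -4465109/25 ≈ -1.7860e+5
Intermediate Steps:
q(b) = (-5 + b)⁻² (q(b) = (1/(-5 + b))² = (-5 + b)⁻²)
Q = ⅖ (Q = (-4 + 6)/5 = (⅕)*2 = ⅖ ≈ 0.40000)
o(C) = 16/25 (o(C) = (17 - 1)/(-5 + 0)² = 16/(-5)² = 16*(1/25) = 16/25)
o(102) + (-63 + 792)*(-245) = 16/25 + (-63 + 792)*(-245) = 16/25 + 729*(-245) = 16/25 - 178605 = -4465109/25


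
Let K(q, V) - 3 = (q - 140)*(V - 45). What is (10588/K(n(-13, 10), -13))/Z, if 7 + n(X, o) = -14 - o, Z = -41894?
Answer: -5294/207815187 ≈ -2.5475e-5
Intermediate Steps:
n(X, o) = -21 - o (n(X, o) = -7 + (-14 - o) = -21 - o)
K(q, V) = 3 + (-140 + q)*(-45 + V) (K(q, V) = 3 + (q - 140)*(V - 45) = 3 + (-140 + q)*(-45 + V))
(10588/K(n(-13, 10), -13))/Z = (10588/(6303 - 140*(-13) - 45*(-21 - 1*10) - 13*(-21 - 1*10)))/(-41894) = (10588/(6303 + 1820 - 45*(-21 - 10) - 13*(-21 - 10)))*(-1/41894) = (10588/(6303 + 1820 - 45*(-31) - 13*(-31)))*(-1/41894) = (10588/(6303 + 1820 + 1395 + 403))*(-1/41894) = (10588/9921)*(-1/41894) = -5294/207815187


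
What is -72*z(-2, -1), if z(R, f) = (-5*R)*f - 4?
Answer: 1008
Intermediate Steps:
z(R, f) = -4 - 5*R*f (z(R, f) = -5*R*f - 4 = -4 - 5*R*f)
-72*z(-2, -1) = -72*(-4 - 5*(-2)*(-1)) = -72*(-4 - 10) = -72*(-14) = 1008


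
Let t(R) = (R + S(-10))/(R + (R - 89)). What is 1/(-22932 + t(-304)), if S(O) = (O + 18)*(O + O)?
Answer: -697/15983140 ≈ -4.3608e-5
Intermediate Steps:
S(O) = 2*O*(18 + O) (S(O) = (18 + O)*(2*O) = 2*O*(18 + O))
t(R) = (-160 + R)/(-89 + 2*R) (t(R) = (R + 2*(-10)*(18 - 10))/(R + (R - 89)) = (R + 2*(-10)*8)/(R + (-89 + R)) = (R - 160)/(-89 + 2*R) = (-160 + R)/(-89 + 2*R))
1/(-22932 + t(-304)) = 1/(-22932 + (-160 - 304)/(-89 + 2*(-304))) = 1/(-22932 - 464/(-89 - 608)) = 1/(-22932 - 464/(-697)) = 1/(-22932 - 1/697*(-464)) = 1/(-22932 + 464/697) = 1/(-15983140/697) = -697/15983140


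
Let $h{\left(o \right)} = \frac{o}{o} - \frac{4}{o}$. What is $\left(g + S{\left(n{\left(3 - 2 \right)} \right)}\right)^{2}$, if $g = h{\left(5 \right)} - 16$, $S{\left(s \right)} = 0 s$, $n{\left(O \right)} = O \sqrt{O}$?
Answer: $\frac{6241}{25} \approx 249.64$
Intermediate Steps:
$n{\left(O \right)} = O^{\frac{3}{2}}$
$S{\left(s \right)} = 0$
$h{\left(o \right)} = 1 - \frac{4}{o}$
$g = - \frac{79}{5}$ ($g = \frac{-4 + 5}{5} - 16 = \frac{1}{5} \cdot 1 - 16 = \frac{1}{5} - 16 = - \frac{79}{5} \approx -15.8$)
$\left(g + S{\left(n{\left(3 - 2 \right)} \right)}\right)^{2} = \left(- \frac{79}{5} + 0\right)^{2} = \left(- \frac{79}{5}\right)^{2} = \frac{6241}{25}$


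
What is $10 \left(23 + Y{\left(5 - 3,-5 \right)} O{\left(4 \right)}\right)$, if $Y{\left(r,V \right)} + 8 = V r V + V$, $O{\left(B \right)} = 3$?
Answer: $1340$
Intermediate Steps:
$Y{\left(r,V \right)} = -8 + V + r V^{2}$ ($Y{\left(r,V \right)} = -8 + \left(V r V + V\right) = -8 + \left(r V^{2} + V\right) = -8 + \left(V + r V^{2}\right) = -8 + V + r V^{2}$)
$10 \left(23 + Y{\left(5 - 3,-5 \right)} O{\left(4 \right)}\right) = 10 \left(23 + \left(-8 - 5 + \left(5 - 3\right) \left(-5\right)^{2}\right) 3\right) = 10 \left(23 + \left(-8 - 5 + \left(5 - 3\right) 25\right) 3\right) = 10 \left(23 + \left(-8 - 5 + 2 \cdot 25\right) 3\right) = 10 \left(23 + \left(-8 - 5 + 50\right) 3\right) = 10 \left(23 + 37 \cdot 3\right) = 10 \left(23 + 111\right) = 10 \cdot 134 = 1340$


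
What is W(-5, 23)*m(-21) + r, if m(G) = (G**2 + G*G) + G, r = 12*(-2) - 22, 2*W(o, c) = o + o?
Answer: -4351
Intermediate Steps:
W(o, c) = o (W(o, c) = (o + o)/2 = (2*o)/2 = o)
r = -46 (r = -24 - 22 = -46)
m(G) = G + 2*G**2 (m(G) = (G**2 + G**2) + G = 2*G**2 + G = G + 2*G**2)
W(-5, 23)*m(-21) + r = -(-105)*(1 + 2*(-21)) - 46 = -(-105)*(1 - 42) - 46 = -(-105)*(-41) - 46 = -5*861 - 46 = -4305 - 46 = -4351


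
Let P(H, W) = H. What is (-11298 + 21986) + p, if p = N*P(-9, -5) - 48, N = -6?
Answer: 10694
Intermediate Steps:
p = 6 (p = -6*(-9) - 48 = 54 - 48 = 6)
(-11298 + 21986) + p = (-11298 + 21986) + 6 = 10688 + 6 = 10694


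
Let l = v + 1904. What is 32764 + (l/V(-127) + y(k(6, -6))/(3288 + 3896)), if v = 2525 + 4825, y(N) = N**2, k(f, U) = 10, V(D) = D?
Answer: 7456589279/228092 ≈ 32691.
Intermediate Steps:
v = 7350
l = 9254 (l = 7350 + 1904 = 9254)
32764 + (l/V(-127) + y(k(6, -6))/(3288 + 3896)) = 32764 + (9254/(-127) + 10**2/(3288 + 3896)) = 32764 + (9254*(-1/127) + 100/7184) = 32764 + (-9254/127 + 100*(1/7184)) = 32764 + (-9254/127 + 25/1796) = 32764 - 16617009/228092 = 7456589279/228092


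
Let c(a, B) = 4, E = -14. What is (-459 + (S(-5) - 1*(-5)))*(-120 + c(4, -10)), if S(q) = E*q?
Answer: 44544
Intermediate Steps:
S(q) = -14*q
(-459 + (S(-5) - 1*(-5)))*(-120 + c(4, -10)) = (-459 + (-14*(-5) - 1*(-5)))*(-120 + 4) = (-459 + (70 + 5))*(-116) = (-459 + 75)*(-116) = -384*(-116) = 44544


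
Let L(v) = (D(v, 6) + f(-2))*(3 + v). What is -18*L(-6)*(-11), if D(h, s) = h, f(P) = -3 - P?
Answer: 4158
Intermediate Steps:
L(v) = (-1 + v)*(3 + v) (L(v) = (v + (-3 - 1*(-2)))*(3 + v) = (v + (-3 + 2))*(3 + v) = (v - 1)*(3 + v) = (-1 + v)*(3 + v))
-18*L(-6)*(-11) = -18*(-3 + (-6)² + 2*(-6))*(-11) = -18*(-3 + 36 - 12)*(-11) = -18*21*(-11) = -378*(-11) = 4158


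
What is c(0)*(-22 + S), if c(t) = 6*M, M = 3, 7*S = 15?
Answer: -2502/7 ≈ -357.43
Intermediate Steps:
S = 15/7 (S = (⅐)*15 = 15/7 ≈ 2.1429)
c(t) = 18 (c(t) = 6*3 = 18)
c(0)*(-22 + S) = 18*(-22 + 15/7) = 18*(-139/7) = -2502/7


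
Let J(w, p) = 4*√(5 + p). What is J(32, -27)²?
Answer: -352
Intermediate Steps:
J(32, -27)² = (4*√(5 - 27))² = (4*√(-22))² = (4*(I*√22))² = (4*I*√22)² = -352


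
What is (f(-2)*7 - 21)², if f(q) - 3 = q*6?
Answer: 7056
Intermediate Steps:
f(q) = 3 + 6*q (f(q) = 3 + q*6 = 3 + 6*q)
(f(-2)*7 - 21)² = ((3 + 6*(-2))*7 - 21)² = ((3 - 12)*7 - 21)² = (-9*7 - 21)² = (-63 - 21)² = (-84)² = 7056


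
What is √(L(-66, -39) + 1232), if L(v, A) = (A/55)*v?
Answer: √31970/5 ≈ 35.760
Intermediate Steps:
L(v, A) = A*v/55 (L(v, A) = (A*(1/55))*v = (A/55)*v = A*v/55)
√(L(-66, -39) + 1232) = √((1/55)*(-39)*(-66) + 1232) = √(234/5 + 1232) = √(6394/5) = √31970/5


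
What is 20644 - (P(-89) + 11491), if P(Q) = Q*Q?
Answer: 1232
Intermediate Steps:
P(Q) = Q²
20644 - (P(-89) + 11491) = 20644 - ((-89)² + 11491) = 20644 - (7921 + 11491) = 20644 - 1*19412 = 20644 - 19412 = 1232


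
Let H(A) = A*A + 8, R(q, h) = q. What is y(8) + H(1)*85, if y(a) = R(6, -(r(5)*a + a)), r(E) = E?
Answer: 771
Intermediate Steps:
y(a) = 6
H(A) = 8 + A**2 (H(A) = A**2 + 8 = 8 + A**2)
y(8) + H(1)*85 = 6 + (8 + 1**2)*85 = 6 + (8 + 1)*85 = 6 + 9*85 = 6 + 765 = 771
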